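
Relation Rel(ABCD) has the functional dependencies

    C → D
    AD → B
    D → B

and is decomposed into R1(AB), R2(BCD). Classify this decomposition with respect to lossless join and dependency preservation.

lossy but dependency-preserving

Lossless test: (B)⁺ = {B}, which is a superkey of neither fragment — lossy.
Dependency preservation: AD → B is not contained in any single fragment, but the restricted closure of its left-hand side across the fragments still reaches the right-hand side; the remaining FDs each lie inside some fragment. All dependencies are preserved.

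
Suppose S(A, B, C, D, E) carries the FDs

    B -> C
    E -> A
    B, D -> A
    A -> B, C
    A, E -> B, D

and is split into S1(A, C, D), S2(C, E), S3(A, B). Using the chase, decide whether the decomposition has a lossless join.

No

Chase test. Columns are A, B, C, D, E; row i has aⱼ where attribute j ∈ Si, else bᵢⱼ.
Initial tableau (one row per fragment):
  row 1: a1 b12 a3 a4 b15
  row 2: b21 b22 a3 b24 a5
  row 3: a1 a2 b33 b34 b35
Rows 1 and 3 agree on A; apply A→B, C and equate their B, C entries.
No row becomes fully distinguished — the join is lossy.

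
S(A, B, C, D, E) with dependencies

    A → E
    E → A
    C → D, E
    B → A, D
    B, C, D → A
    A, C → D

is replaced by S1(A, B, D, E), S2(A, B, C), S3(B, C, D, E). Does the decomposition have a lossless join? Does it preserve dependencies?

lossless and dependency-preserving

Lossless test (chase): Rows 1 and 2 agree on A; apply A→E and equate their E entries. Rows 1 and 3 agree on E; apply E→A and equate their A entries. Rows 2 and 3 agree on C; apply C→D, E and equate their D, E entries. Row 2 is now all distinguished symbols — the join is lossless.
Dependency preservation: B, C, D → A; A, C → D are not contained in any single fragment, but the restricted closure of each left-hand side across the fragments still reaches the right-hand side; the remaining FDs each lie inside some fragment. All dependencies are preserved.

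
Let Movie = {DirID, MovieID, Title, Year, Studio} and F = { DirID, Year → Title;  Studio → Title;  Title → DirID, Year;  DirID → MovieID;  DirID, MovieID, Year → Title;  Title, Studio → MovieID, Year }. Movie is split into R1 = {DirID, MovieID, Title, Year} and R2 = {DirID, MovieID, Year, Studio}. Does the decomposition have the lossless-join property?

Yes

Common attributes: R1 ∩ R2 = {DirID, MovieID, Year}.
Closure of {DirID, MovieID, Year}: DirID, Year → Title applies, adding Title. So (DirID, MovieID, Year)⁺ = {DirID, MovieID, Title, Year}.
This closure contains every attribute of R1, so R1 ∩ R2 → R1. The join is lossless.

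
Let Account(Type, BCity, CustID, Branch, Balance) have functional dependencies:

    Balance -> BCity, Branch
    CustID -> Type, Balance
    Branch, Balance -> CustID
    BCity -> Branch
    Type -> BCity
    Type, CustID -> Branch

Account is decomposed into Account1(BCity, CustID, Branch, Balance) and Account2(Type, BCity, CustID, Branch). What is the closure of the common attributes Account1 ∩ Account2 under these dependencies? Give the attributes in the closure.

Account1 ∩ Account2 = {BCity, CustID, Branch}.
CustID → Type, Balance applies, adding Type, Balance
Closure: {Type, BCity, CustID, Branch, Balance}.

Type, BCity, CustID, Branch, Balance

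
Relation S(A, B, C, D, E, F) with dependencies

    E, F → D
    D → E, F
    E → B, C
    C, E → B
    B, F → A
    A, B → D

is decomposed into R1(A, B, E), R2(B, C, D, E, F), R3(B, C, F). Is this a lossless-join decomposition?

Chase test. Columns are A, B, C, D, E, F; row i has aⱼ where attribute j ∈ Ri, else bᵢⱼ.
Initial tableau (one row per fragment):
  row 1: a1 a2 b13 b14 a5 b16
  row 2: b21 a2 a3 a4 a5 a6
  row 3: b31 a2 a3 b34 b35 a6
Rows 1 and 2 agree on E; apply E→B, C and equate their B, C entries.
Rows 2 and 3 agree on B, F; apply B, F→A and equate their A entries.
Rows 2 and 3 agree on A, B; apply A, B→D and equate their D entries.
Rows 2 and 3 agree on D; apply D→E, F and equate their E, F entries.
No row becomes fully distinguished — the join is lossy.

No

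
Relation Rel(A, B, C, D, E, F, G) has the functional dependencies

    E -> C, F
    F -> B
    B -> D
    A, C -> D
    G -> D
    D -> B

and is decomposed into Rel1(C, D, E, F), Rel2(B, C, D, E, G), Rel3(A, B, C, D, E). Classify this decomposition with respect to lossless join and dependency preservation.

lossy but dependency-preserving

Lossless test (chase): Rows 1 and 2 agree on E; apply E→C, F and equate their C, F entries. Rows 1 and 3 agree on E; apply E→C, F and equate their C, F entries. Rows 1 and 2 agree on F; apply F→B and equate their B entries. No row becomes fully distinguished — the join is lossy.
Dependency preservation: F → B is not contained in any single fragment, but the restricted closure of its left-hand side across the fragments still reaches the right-hand side; the remaining FDs each lie inside some fragment. All dependencies are preserved.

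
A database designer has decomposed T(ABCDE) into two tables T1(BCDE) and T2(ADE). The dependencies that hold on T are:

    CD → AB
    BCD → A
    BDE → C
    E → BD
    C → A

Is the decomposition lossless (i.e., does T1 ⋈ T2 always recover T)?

Yes

Common attributes: T1 ∩ T2 = {DE}.
Closure of {DE}: E → BD applies, adding B; BDE → C applies, adding C; C → A applies, adding A. So (DE)⁺ = {ABCDE}.
This closure contains every attribute of T1, so T1 ∩ T2 → T1. The join is lossless.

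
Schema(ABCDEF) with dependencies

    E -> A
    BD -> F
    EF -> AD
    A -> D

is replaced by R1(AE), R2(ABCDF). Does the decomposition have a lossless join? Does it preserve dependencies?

Lossless test: (A)⁺ = {AD}, which is a superkey of neither fragment — lossy.
Dependency preservation: EF → AD is not contained in any single fragment, but the restricted closure of its left-hand side across the fragments still reaches the right-hand side; the remaining FDs each lie inside some fragment. All dependencies are preserved.

lossy but dependency-preserving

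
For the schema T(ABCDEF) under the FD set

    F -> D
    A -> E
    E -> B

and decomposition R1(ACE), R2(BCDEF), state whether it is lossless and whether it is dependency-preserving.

Lossless test: (CE)⁺ = {BCE}, which is a superkey of neither fragment — lossy.
Dependency preservation: every FD's attributes lie within a single fragment, so each can be enforced locally — preserved.

lossy but dependency-preserving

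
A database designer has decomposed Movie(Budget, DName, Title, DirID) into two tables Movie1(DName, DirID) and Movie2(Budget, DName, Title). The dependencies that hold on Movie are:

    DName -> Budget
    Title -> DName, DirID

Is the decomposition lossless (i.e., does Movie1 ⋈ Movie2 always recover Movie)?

Common attributes: Movie1 ∩ Movie2 = {DName}.
Closure of {DName}: DName → Budget applies, adding Budget. So (DName)⁺ = {Budget, DName}.
The closure contains neither all of Movie1 = {DName, DirID} nor all of Movie2 = {Budget, DName, Title}, so the common attributes are not a superkey of either fragment. The join is lossy.

No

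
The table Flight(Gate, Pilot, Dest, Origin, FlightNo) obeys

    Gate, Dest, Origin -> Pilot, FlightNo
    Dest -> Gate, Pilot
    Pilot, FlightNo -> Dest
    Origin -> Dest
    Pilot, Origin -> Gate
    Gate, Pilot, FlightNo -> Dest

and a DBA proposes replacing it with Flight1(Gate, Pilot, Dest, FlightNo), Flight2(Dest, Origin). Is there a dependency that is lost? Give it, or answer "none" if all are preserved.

Check Gate, Dest, Origin → Pilot, FlightNo: no single fragment contains all of {Gate, Pilot, Dest, Origin, FlightNo}, and the restricted closure of {Gate, Dest, Origin} across the fragments never reaches {Pilot, FlightNo}.
Dest → Gate, Pilot is preserved.
Pilot, FlightNo → Dest is preserved.
Origin → Dest is preserved.
Pilot, Origin → Gate is preserved.
Gate, Pilot, FlightNo → Dest is preserved.

Gate, Dest, Origin -> Pilot, FlightNo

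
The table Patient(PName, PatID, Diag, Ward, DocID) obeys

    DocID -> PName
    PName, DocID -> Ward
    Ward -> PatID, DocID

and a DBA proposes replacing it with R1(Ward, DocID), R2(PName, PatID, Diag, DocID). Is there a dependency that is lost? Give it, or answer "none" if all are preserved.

DocID → PName lies within R2.
PName, DocID → Ward: restricted closure across fragments reaches Ward.
Ward → PatID, DocID: restricted closure across fragments reaches PatID, DocID.
Every dependency is enforceable on the fragments, so the decomposition is dependency-preserving.

none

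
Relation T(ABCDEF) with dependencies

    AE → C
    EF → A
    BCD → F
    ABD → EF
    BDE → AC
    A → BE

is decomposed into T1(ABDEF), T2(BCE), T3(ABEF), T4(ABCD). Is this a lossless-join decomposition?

Yes

Chase test. Columns are ABCDEF; row i has aⱼ where attribute j ∈ Ti, else bᵢⱼ.
Initial tableau (one row per fragment):
  row 1: a1 a2 b13 a4 a5 a6
  row 2: b21 a2 a3 b24 a5 b26
  row 3: a1 a2 b33 b34 a5 a6
  row 4: a1 a2 a3 a4 b45 b46
Rows 1 and 3 agree on AE; apply AE→C and equate their C entries.
Rows 1 and 4 agree on ABD; apply ABD→EF and equate their EF entries.
Rows 1 and 4 agree on BDE; apply BDE→AC and equate their AC entries.
Row 1 is now all distinguished symbols — the join is lossless.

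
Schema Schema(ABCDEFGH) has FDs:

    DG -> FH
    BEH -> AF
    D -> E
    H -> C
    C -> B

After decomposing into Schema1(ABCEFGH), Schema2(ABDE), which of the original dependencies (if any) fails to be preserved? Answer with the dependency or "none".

DG -> FH

Check DG → FH: no single fragment contains all of {DFGH}, and the restricted closure of {DG} across the fragments never reaches {FH}.
BEH → AF is preserved.
D → E is preserved.
H → C is preserved.
C → B is preserved.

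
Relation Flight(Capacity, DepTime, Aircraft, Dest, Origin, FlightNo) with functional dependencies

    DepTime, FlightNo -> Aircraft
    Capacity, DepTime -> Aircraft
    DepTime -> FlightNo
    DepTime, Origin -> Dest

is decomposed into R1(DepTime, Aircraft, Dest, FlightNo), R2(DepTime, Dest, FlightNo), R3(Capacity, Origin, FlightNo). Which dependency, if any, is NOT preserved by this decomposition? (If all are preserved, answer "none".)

DepTime, Origin -> Dest

Check DepTime, Origin → Dest: no single fragment contains all of {DepTime, Dest, Origin}, and the restricted closure of {DepTime, Origin} across the fragments never reaches {Dest}.
DepTime, FlightNo → Aircraft is preserved.
Capacity, DepTime → Aircraft is preserved.
DepTime → FlightNo is preserved.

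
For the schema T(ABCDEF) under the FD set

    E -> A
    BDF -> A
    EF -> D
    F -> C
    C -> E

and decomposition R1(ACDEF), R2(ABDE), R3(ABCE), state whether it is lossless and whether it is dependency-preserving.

lossy but dependency-preserving

Lossless test (chase): applying each FD to every pair of rows produces no changes in the tableau, so no row becomes fully distinguished — the join is lossy.
Dependency preservation: BDF → A is not contained in any single fragment, but the restricted closure of its left-hand side across the fragments still reaches the right-hand side; the remaining FDs each lie inside some fragment. All dependencies are preserved.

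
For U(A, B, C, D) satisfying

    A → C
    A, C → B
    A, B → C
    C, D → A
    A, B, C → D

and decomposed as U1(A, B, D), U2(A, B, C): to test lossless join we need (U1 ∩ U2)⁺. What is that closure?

U1 ∩ U2 = {A, B}.
A → C applies, adding C
A, B, C → D applies, adding D
Closure: {A, B, C, D}.

A, B, C, D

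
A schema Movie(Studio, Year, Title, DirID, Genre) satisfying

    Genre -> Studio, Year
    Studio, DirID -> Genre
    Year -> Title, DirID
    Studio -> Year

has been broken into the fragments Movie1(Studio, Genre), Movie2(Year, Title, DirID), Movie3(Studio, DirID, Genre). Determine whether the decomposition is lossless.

Chase test. Columns are Studio, Year, Title, DirID, Genre; row i has aⱼ where attribute j ∈ Moviei, else bᵢⱼ.
Initial tableau (one row per fragment):
  row 1: a1 b12 b13 b14 a5
  row 2: b21 a2 a3 a4 b25
  row 3: a1 b32 b33 a4 a5
Rows 1 and 3 agree on Genre; apply Genre→Studio, Year and equate their Studio, Year entries.
Rows 1 and 3 agree on Year; apply Year→Title, DirID and equate their Title, DirID entries.
No row becomes fully distinguished — the join is lossy.

No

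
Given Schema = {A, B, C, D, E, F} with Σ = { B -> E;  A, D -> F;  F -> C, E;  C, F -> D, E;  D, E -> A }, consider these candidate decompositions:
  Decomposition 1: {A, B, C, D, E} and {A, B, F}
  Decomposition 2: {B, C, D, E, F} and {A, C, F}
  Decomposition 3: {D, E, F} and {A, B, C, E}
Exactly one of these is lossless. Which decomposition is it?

Decomposition 2

Decomposition 1: common = {A, B}, closure = {A, B, E} → lossy.
Decomposition 2: common = {C, F}, closure = {A, C, D, E, F} → lossless.
Decomposition 3: common = {E}, closure = {E} → lossy.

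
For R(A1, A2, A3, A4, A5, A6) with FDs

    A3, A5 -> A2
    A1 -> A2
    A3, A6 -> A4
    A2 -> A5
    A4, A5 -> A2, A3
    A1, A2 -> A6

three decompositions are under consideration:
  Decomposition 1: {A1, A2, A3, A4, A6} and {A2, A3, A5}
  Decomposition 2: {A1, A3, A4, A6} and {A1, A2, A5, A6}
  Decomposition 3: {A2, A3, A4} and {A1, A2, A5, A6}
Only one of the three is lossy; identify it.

Decomposition 3

Decomposition 1: common = {A2, A3}, closure = {A2, A3, A5} → lossless.
Decomposition 2: common = {A1, A6}, closure = {A1, A2, A5, A6} → lossless.
Decomposition 3: common = {A2}, closure = {A2, A5} → lossy.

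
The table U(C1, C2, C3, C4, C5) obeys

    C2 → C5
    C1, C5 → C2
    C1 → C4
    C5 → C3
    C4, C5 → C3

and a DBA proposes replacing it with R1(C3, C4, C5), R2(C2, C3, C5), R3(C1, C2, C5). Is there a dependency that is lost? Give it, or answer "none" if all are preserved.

C1 → C4

Check C1 → C4: no single fragment contains all of {C1, C4}, and the restricted closure of {C1} across the fragments never reaches {C4}.
C2 → C5 is preserved.
C1, C5 → C2 is preserved.
C5 → C3 is preserved.
C4, C5 → C3 is preserved.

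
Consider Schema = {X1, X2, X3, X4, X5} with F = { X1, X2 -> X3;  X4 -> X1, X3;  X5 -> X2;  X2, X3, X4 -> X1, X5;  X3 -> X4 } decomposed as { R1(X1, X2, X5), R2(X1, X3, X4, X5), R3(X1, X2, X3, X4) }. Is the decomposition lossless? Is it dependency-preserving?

Lossless test (chase): Rows 1 and 3 agree on X1, X2; apply X1, X2→X3 and equate their X3 entries. Rows 1 and 2 agree on X5; apply X5→X2 and equate their X2 entries. Rows 2 and 3 agree on X2, X3, X4; apply X2, X3, X4→X1, X5 and equate their X1, X5 entries. Rows 1 and 2 agree on X3; apply X3→X4 and equate their X4 entries. Row 1 is now all distinguished symbols — the join is lossless.
Dependency preservation: X2, X3, X4 → X1, X5 is not contained in any single fragment, but the restricted closure of its left-hand side across the fragments still reaches the right-hand side; the remaining FDs each lie inside some fragment. All dependencies are preserved.

lossless and dependency-preserving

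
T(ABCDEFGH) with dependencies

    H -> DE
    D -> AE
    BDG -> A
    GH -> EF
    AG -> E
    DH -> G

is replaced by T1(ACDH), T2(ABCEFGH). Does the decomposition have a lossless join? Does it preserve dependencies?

Lossless test: (ACH)⁺ = {ACDEFGH}, which contains all of one fragment — lossless.
Dependency preservation: the restricted closure of {D} across the fragments never reaches {AE}, so D → AE cannot be enforced without a join — not preserved.

lossless but not dependency-preserving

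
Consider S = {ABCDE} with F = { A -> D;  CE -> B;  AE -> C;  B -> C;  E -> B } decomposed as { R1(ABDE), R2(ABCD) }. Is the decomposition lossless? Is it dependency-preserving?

Lossless test: (ABD)⁺ = {ABCD}, which contains all of one fragment — lossless.
Dependency preservation: CE → B; AE → C are not contained in any single fragment, but the restricted closure of each left-hand side across the fragments still reaches the right-hand side; the remaining FDs each lie inside some fragment. All dependencies are preserved.

lossless and dependency-preserving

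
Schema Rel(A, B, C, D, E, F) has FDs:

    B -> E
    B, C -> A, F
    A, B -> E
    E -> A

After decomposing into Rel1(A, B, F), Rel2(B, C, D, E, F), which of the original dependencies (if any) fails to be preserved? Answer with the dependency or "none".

Check E → A: no single fragment contains all of {A, E}, and the restricted closure of {E} across the fragments never reaches {A}.
B → E is preserved.
B, C → A, F is preserved.
A, B → E is preserved.

E -> A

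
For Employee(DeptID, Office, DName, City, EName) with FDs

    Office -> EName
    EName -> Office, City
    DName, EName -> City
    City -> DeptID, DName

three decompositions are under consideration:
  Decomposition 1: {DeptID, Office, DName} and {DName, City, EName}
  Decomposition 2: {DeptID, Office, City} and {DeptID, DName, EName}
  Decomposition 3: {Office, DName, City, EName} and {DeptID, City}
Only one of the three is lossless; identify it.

Decomposition 1: common = {DName}, closure = {DName} → lossy.
Decomposition 2: common = {DeptID}, closure = {DeptID} → lossy.
Decomposition 3: common = {City}, closure = {DeptID, DName, City} → lossless.

Decomposition 3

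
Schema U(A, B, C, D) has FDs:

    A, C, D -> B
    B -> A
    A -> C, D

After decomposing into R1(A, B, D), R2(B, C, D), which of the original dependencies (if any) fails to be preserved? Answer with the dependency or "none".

A, C, D → B: restricted closure across fragments reaches B.
B → A lies within R1.
A → C, D: restricted closure across fragments reaches C, D.
Every dependency is enforceable on the fragments, so the decomposition is dependency-preserving.

none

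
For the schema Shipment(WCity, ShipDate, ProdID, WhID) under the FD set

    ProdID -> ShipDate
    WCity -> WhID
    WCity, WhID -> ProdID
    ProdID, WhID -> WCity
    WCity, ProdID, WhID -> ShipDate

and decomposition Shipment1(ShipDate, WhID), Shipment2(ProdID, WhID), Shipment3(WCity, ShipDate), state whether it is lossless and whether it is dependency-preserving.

Lossless test (chase): applying each FD to every pair of rows produces no changes in the tableau, so no row becomes fully distinguished — the join is lossy.
Dependency preservation: the restricted closure of {ProdID} across the fragments never reaches {ShipDate}, so ProdID → ShipDate cannot be enforced without a join — not preserved.

lossy and not dependency-preserving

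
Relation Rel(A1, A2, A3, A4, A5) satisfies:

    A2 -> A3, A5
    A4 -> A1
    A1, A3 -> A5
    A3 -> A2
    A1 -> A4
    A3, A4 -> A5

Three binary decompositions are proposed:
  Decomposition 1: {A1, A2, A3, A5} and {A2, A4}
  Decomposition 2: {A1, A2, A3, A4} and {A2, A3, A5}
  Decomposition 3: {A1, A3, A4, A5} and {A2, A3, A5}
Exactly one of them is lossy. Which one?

Decomposition 1: common = {A2}, closure = {A2, A3, A5} → lossy.
Decomposition 2: common = {A2, A3}, closure = {A2, A3, A5} → lossless.
Decomposition 3: common = {A3, A5}, closure = {A2, A3, A5} → lossless.

Decomposition 1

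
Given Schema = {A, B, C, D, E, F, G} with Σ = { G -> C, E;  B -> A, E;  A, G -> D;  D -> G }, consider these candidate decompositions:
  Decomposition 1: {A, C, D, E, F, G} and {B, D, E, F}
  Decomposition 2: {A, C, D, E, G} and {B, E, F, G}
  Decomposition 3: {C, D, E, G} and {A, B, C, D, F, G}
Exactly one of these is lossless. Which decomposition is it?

Decomposition 1: common = {D, E, F}, closure = {C, D, E, F, G} → lossy.
Decomposition 2: common = {E, G}, closure = {C, E, G} → lossy.
Decomposition 3: common = {C, D, G}, closure = {C, D, E, G} → lossless.

Decomposition 3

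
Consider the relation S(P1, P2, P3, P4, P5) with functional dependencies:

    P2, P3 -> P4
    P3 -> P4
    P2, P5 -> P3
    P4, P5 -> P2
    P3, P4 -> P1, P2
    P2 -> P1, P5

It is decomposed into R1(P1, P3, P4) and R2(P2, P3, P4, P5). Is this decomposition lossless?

Common attributes: R1 ∩ R2 = {P3, P4}.
Closure of {P3, P4}: P3, P4 → P1, P2 applies, adding P1, P2; P2 → P1, P5 applies, adding P5. So (P3, P4)⁺ = {P1, P2, P3, P4, P5}.
This closure contains every attribute of R1, so R1 ∩ R2 → R1. The join is lossless.

Yes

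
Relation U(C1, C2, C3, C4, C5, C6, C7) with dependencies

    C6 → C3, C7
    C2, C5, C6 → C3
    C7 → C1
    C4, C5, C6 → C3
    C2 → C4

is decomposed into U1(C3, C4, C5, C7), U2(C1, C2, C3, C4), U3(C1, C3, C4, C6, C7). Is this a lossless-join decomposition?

No

Chase test. Columns are C1, C2, C3, C4, C5, C6, C7; row i has aⱼ where attribute j ∈ Ui, else bᵢⱼ.
Initial tableau (one row per fragment):
  row 1: b11 b12 a3 a4 a5 b16 a7
  row 2: a1 a2 a3 a4 b25 b26 b27
  row 3: a1 b32 a3 a4 b35 a6 a7
Rows 1 and 3 agree on C7; apply C7→C1 and equate their C1 entries.
No row becomes fully distinguished — the join is lossy.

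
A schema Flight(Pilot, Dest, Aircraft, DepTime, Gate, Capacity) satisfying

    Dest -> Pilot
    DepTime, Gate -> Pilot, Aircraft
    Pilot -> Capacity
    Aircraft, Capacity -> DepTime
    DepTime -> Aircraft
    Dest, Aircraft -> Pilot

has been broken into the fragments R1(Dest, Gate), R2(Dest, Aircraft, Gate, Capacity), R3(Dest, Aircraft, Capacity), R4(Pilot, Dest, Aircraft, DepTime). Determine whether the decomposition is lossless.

Yes

Chase test. Columns are Pilot, Dest, Aircraft, DepTime, Gate, Capacity; row i has aⱼ where attribute j ∈ Ri, else bᵢⱼ.
Initial tableau (one row per fragment):
  row 1: b11 a2 b13 b14 a5 b16
  row 2: b21 a2 a3 b24 a5 a6
  row 3: b31 a2 a3 b34 b35 a6
  row 4: a1 a2 a3 a4 b45 b46
Rows 1 and 2 agree on Dest; apply Dest→Pilot and equate their Pilot entries.
Rows 1 and 3 agree on Dest; apply Dest→Pilot and equate their Pilot entries.
Rows 1 and 4 agree on Dest; apply Dest→Pilot and equate their Pilot entries.
Rows 1 and 2 agree on Pilot; apply Pilot→Capacity and equate their Capacity entries.
Rows 1 and 4 agree on Pilot; apply Pilot→Capacity and equate their Capacity entries.
Rows 2 and 3 agree on Aircraft, Capacity; apply Aircraft, Capacity→DepTime and equate their DepTime entries.
Rows 2 and 4 agree on Aircraft, Capacity; apply Aircraft, Capacity→DepTime and equate their DepTime entries.
Row 2 is now all distinguished symbols — the join is lossless.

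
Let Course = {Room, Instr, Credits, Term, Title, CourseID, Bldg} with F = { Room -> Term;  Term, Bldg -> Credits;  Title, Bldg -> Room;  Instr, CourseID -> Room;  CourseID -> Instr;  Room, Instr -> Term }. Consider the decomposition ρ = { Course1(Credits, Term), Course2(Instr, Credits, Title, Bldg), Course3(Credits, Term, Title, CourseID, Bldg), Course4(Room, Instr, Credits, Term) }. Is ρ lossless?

Chase test. Columns are Room, Instr, Credits, Term, Title, CourseID, Bldg; row i has aⱼ where attribute j ∈ Coursei, else bᵢⱼ.
Initial tableau (one row per fragment):
  row 1: b11 b12 a3 a4 b15 b16 b17
  row 2: b21 a2 a3 b24 a5 b26 a7
  row 3: b31 b32 a3 a4 a5 a6 a7
  row 4: a1 a2 a3 a4 b45 b46 b47
Rows 2 and 3 agree on Title, Bldg; apply Title, Bldg→Room and equate their Room entries.
Rows 2 and 3 agree on Room; apply Room→Term and equate their Term entries.
No row becomes fully distinguished — the join is lossy.

No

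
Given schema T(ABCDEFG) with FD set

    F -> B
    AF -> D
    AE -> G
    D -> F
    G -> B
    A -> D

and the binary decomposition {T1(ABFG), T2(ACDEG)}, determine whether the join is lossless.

Common attributes: T1 ∩ T2 = {AG}.
Closure of {AG}: G → B applies, adding B; A → D applies, adding D; D → F applies, adding F. So (AG)⁺ = {ABDFG}.
This closure contains every attribute of T1, so T1 ∩ T2 → T1. The join is lossless.

Yes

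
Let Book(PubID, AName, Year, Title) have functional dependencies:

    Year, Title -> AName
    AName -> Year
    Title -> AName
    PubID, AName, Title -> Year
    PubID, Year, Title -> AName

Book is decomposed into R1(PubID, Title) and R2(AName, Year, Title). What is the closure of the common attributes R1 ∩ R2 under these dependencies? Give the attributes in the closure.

AName, Year, Title

R1 ∩ R2 = {Title}.
Title → AName applies, adding AName
AName → Year applies, adding Year
Closure: {AName, Year, Title}.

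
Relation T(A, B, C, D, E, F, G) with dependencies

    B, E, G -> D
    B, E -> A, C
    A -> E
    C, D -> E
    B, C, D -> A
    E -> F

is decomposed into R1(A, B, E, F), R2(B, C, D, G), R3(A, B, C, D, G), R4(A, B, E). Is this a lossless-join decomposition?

Yes

Chase test. Columns are A, B, C, D, E, F, G; row i has aⱼ where attribute j ∈ Ri, else bᵢⱼ.
Initial tableau (one row per fragment):
  row 1: a1 a2 b13 b14 a5 a6 b17
  row 2: b21 a2 a3 a4 b25 b26 a7
  row 3: a1 a2 a3 a4 b35 b36 a7
  row 4: a1 a2 b43 b44 a5 b46 b47
Rows 1 and 4 agree on B, E; apply B, E→A, C and equate their A, C entries.
Rows 1 and 3 agree on A; apply A→E and equate their E entries.
Rows 2 and 3 agree on C, D; apply C, D→E and equate their E entries.
Rows 2 and 3 agree on B, C, D; apply B, C, D→A and equate their A entries.
Rows 1 and 2 agree on E; apply E→F and equate their F entries.
Rows 1 and 3 agree on E; apply E→F and equate their F entries.
Rows 1 and 4 agree on E; apply E→F and equate their F entries.
Rows 1 and 2 agree on B, E; apply B, E→A, C and equate their A, C entries.
Row 2 is now all distinguished symbols — the join is lossless.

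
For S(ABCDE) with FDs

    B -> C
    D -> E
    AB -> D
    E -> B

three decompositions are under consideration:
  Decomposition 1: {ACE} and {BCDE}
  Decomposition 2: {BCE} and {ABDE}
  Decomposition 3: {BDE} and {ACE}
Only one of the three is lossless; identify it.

Decomposition 1: common = {CE}, closure = {BCE} → lossy.
Decomposition 2: common = {BE}, closure = {BCE} → lossless.
Decomposition 3: common = {E}, closure = {BCE} → lossy.

Decomposition 2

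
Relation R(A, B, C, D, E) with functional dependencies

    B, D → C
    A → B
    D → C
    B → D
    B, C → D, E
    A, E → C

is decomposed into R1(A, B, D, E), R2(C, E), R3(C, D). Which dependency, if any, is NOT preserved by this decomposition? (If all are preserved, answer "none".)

B, D → C: restricted closure across fragments reaches C.
A → B lies within R1.
D → C lies within R3.
B → D lies within R1.
B, C → D, E: restricted closure across fragments reaches D, E.
A, E → C: restricted closure across fragments reaches C.
Every dependency is enforceable on the fragments, so the decomposition is dependency-preserving.

none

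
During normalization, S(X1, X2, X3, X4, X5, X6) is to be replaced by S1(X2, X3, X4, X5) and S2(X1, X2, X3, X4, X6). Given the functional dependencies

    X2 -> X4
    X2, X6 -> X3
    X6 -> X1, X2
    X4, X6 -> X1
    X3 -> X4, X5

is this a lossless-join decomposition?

Yes

Common attributes: S1 ∩ S2 = {X2, X3, X4}.
Closure of {X2, X3, X4}: X3 → X4, X5 applies, adding X5. So (X2, X3, X4)⁺ = {X2, X3, X4, X5}.
This closure contains every attribute of S1, so S1 ∩ S2 → S1. The join is lossless.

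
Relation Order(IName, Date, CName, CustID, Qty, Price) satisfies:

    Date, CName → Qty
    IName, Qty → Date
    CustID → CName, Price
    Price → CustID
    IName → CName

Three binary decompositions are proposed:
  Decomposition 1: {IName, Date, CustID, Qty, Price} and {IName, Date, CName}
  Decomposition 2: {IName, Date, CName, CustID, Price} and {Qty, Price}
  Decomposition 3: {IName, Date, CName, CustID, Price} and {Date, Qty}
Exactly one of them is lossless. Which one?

Decomposition 1: common = {IName, Date}, closure = {IName, Date, CName, Qty} → lossless.
Decomposition 2: common = {Price}, closure = {CName, CustID, Price} → lossy.
Decomposition 3: common = {Date}, closure = {Date} → lossy.

Decomposition 1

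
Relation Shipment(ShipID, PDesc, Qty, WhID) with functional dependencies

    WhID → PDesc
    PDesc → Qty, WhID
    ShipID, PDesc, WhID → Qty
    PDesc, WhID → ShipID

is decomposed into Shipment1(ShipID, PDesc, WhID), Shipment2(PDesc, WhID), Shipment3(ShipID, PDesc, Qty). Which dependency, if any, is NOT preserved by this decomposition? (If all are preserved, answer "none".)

none

WhID → PDesc lies within Shipment1.
PDesc → Qty, WhID: restricted closure across fragments reaches Qty, WhID.
ShipID, PDesc, WhID → Qty: restricted closure across fragments reaches Qty.
PDesc, WhID → ShipID lies within Shipment1.
Every dependency is enforceable on the fragments, so the decomposition is dependency-preserving.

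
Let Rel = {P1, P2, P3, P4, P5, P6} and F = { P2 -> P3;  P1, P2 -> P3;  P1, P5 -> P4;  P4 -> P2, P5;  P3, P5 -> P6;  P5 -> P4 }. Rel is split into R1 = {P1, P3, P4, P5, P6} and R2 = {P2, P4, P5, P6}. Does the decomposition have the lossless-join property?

Yes

Common attributes: R1 ∩ R2 = {P4, P5, P6}.
Closure of {P4, P5, P6}: P4 → P2, P5 applies, adding P2; P2 → P3 applies, adding P3. So (P4, P5, P6)⁺ = {P2, P3, P4, P5, P6}.
This closure contains every attribute of R2, so R1 ∩ R2 → R2. The join is lossless.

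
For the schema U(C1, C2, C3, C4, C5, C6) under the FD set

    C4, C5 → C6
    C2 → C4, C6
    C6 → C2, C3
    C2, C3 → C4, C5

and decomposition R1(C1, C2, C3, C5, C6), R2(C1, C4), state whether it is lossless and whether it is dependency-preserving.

Lossless test: (C1)⁺ = {C1}, which is a superkey of neither fragment — lossy.
Dependency preservation: the restricted closure of {C4, C5} across the fragments never reaches {C6}, so C4, C5 → C6 cannot be enforced without a join — not preserved.

lossy and not dependency-preserving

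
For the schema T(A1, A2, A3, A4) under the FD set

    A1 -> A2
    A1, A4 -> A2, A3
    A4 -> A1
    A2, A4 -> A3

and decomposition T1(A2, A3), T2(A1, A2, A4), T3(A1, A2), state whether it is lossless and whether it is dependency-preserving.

lossy and not dependency-preserving

Lossless test (chase): applying each FD to every pair of rows produces no changes in the tableau, so no row becomes fully distinguished — the join is lossy.
Dependency preservation: the restricted closure of {A1, A4} across the fragments never reaches {A2, A3}, so A1, A4 → A2, A3 cannot be enforced without a join — not preserved.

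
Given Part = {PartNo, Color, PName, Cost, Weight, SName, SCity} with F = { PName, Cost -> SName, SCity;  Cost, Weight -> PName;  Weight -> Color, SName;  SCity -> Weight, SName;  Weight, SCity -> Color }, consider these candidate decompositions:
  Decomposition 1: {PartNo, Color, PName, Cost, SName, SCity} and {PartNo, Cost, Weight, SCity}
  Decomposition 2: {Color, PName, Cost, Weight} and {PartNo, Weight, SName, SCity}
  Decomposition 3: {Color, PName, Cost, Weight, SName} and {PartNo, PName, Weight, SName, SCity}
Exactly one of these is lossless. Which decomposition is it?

Decomposition 1

Decomposition 1: common = {PartNo, Cost, SCity}, closure = {PartNo, Color, PName, Cost, Weight, SName, SCity} → lossless.
Decomposition 2: common = {Weight}, closure = {Color, Weight, SName} → lossy.
Decomposition 3: common = {PName, Weight, SName}, closure = {Color, PName, Weight, SName} → lossy.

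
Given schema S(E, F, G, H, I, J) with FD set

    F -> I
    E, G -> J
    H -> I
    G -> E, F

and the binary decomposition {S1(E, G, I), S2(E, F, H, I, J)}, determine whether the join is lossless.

No

Common attributes: S1 ∩ S2 = {E, I}.
No dependency enlarges {E, I}, so (E, I)⁺ = {E, I}.
The closure contains neither all of S1 = {E, G, I} nor all of S2 = {E, F, H, I, J}, so the common attributes are not a superkey of either fragment. The join is lossy.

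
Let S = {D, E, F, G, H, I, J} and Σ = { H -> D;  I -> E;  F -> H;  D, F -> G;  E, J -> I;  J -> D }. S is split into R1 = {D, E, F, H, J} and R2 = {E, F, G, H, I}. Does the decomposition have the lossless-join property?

Common attributes: R1 ∩ R2 = {E, F, H}.
Closure of {E, F, H}: H → D applies, adding D; D, F → G applies, adding G. So (E, F, H)⁺ = {D, E, F, G, H}.
The closure contains neither all of R1 = {D, E, F, H, J} nor all of R2 = {E, F, G, H, I}, so the common attributes are not a superkey of either fragment. The join is lossy.

No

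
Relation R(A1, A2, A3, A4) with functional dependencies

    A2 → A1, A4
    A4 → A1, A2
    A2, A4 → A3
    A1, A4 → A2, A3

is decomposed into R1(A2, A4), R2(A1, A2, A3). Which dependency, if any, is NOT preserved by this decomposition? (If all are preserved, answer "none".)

A2 → A1, A4: restricted closure across fragments reaches A1, A4.
A4 → A1, A2: restricted closure across fragments reaches A1, A2.
A2, A4 → A3: restricted closure across fragments reaches A3.
A1, A4 → A2, A3: restricted closure across fragments reaches A2, A3.
Every dependency is enforceable on the fragments, so the decomposition is dependency-preserving.

none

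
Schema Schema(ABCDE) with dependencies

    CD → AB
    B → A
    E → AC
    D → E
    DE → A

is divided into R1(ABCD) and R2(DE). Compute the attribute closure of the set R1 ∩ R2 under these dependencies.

R1 ∩ R2 = {D}.
D → E applies, adding E
DE → A applies, adding A
E → AC applies, adding C
CD → AB applies, adding B
Closure: {ABCDE}.

ABCDE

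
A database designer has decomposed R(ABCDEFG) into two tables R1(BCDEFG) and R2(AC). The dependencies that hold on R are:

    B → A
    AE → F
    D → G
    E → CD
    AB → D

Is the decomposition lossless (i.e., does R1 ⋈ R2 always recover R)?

No

Common attributes: R1 ∩ R2 = {C}.
No dependency enlarges {C}, so (C)⁺ = {C}.
The closure contains neither all of R1 = {BCDEFG} nor all of R2 = {AC}, so the common attributes are not a superkey of either fragment. The join is lossy.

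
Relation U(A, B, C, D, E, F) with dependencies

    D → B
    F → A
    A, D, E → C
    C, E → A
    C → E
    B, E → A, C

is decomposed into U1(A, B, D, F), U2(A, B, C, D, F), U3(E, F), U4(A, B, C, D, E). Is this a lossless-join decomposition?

Yes

Chase test. Columns are A, B, C, D, E, F; row i has aⱼ where attribute j ∈ Ui, else bᵢⱼ.
Initial tableau (one row per fragment):
  row 1: a1 a2 b13 a4 b15 a6
  row 2: a1 a2 a3 a4 b25 a6
  row 3: b31 b32 b33 b34 a5 a6
  row 4: a1 a2 a3 a4 a5 b46
Rows 1 and 3 agree on F; apply F→A and equate their A entries.
Rows 2 and 4 agree on C; apply C→E and equate their E entries.
Row 2 is now all distinguished symbols — the join is lossless.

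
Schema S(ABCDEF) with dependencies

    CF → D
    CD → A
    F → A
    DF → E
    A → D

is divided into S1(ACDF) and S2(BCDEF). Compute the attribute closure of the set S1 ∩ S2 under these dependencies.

ACDEF

S1 ∩ S2 = {CDF}.
CD → A applies, adding A
DF → E applies, adding E
Closure: {ACDEF}.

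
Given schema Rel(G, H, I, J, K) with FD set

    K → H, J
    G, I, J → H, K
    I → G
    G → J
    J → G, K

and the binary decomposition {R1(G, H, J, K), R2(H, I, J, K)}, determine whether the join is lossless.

Common attributes: R1 ∩ R2 = {H, J, K}.
Closure of {H, J, K}: J → G, K applies, adding G. So (H, J, K)⁺ = {G, H, J, K}.
This closure contains every attribute of R1, so R1 ∩ R2 → R1. The join is lossless.

Yes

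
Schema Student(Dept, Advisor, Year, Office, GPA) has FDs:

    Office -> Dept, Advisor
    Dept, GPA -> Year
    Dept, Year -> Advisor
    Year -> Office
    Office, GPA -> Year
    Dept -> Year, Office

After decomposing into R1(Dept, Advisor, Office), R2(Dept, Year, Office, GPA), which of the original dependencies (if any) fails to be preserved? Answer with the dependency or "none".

none

Office → Dept, Advisor lies within R1.
Dept, GPA → Year lies within R2.
Dept, Year → Advisor: restricted closure across fragments reaches Advisor.
Year → Office lies within R2.
Office, GPA → Year lies within R2.
Dept → Year, Office lies within R2.
Every dependency is enforceable on the fragments, so the decomposition is dependency-preserving.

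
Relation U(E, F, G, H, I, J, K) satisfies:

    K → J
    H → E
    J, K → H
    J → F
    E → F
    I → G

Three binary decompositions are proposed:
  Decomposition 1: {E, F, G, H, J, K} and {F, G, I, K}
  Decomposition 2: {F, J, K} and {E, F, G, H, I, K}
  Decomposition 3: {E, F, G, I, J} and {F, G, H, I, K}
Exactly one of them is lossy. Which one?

Decomposition 1: common = {F, G, K}, closure = {E, F, G, H, J, K} → lossless.
Decomposition 2: common = {F, K}, closure = {E, F, H, J, K} → lossless.
Decomposition 3: common = {F, G, I}, closure = {F, G, I} → lossy.

Decomposition 3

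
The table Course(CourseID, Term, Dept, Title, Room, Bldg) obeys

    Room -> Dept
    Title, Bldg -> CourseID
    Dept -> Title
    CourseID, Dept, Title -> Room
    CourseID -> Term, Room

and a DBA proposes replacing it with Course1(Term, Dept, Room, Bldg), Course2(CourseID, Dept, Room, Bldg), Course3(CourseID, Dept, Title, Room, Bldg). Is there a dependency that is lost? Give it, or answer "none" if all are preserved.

CourseID -> Term, Room

Check CourseID → Term, Room: no single fragment contains all of {CourseID, Term, Room}, and the restricted closure of {CourseID} across the fragments never reaches {Term, Room}.
Room → Dept is preserved.
Title, Bldg → CourseID is preserved.
Dept → Title is preserved.
CourseID, Dept, Title → Room is preserved.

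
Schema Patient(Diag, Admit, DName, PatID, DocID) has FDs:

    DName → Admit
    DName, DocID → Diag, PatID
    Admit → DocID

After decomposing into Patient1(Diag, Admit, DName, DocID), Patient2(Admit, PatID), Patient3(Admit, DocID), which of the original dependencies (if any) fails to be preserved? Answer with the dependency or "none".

DName, DocID → Diag, PatID

Check DName, DocID → Diag, PatID: no single fragment contains all of {Diag, DName, PatID, DocID}, and the restricted closure of {DName, DocID} across the fragments never reaches {Diag, PatID}.
DName → Admit is preserved.
Admit → DocID is preserved.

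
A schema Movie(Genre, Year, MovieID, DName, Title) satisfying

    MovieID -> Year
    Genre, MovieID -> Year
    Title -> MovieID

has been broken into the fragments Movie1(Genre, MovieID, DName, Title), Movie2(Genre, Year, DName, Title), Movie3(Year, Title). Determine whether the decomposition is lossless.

Chase test. Columns are Genre, Year, MovieID, DName, Title; row i has aⱼ where attribute j ∈ Moviei, else bᵢⱼ.
Initial tableau (one row per fragment):
  row 1: a1 b12 a3 a4 a5
  row 2: a1 a2 b23 a4 a5
  row 3: b31 a2 b33 b34 a5
Rows 1 and 2 agree on Title; apply Title→MovieID and equate their MovieID entries.
Rows 1 and 3 agree on Title; apply Title→MovieID and equate their MovieID entries.
Rows 1 and 2 agree on MovieID; apply MovieID→Year and equate their Year entries.
Row 1 is now all distinguished symbols — the join is lossless.

Yes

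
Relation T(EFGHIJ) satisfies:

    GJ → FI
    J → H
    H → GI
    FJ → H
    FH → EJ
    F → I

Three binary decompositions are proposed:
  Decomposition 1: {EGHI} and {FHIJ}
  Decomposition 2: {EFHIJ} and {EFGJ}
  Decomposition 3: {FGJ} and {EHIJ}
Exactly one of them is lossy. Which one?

Decomposition 1

Decomposition 1: common = {HI}, closure = {GHI} → lossy.
Decomposition 2: common = {EFJ}, closure = {EFGHIJ} → lossless.
Decomposition 3: common = {J}, closure = {EFGHIJ} → lossless.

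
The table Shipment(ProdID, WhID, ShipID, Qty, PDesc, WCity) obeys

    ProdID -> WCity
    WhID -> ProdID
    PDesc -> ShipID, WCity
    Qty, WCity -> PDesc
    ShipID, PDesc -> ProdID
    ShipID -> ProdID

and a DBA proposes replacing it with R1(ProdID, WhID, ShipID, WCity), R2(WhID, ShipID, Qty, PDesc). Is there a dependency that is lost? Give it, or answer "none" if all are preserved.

Check Qty, WCity → PDesc: no single fragment contains all of {Qty, PDesc, WCity}, and the restricted closure of {Qty, WCity} across the fragments never reaches {PDesc}.
ProdID → WCity is preserved.
WhID → ProdID is preserved.
PDesc → ShipID, WCity is preserved.
ShipID, PDesc → ProdID is preserved.
ShipID → ProdID is preserved.

Qty, WCity -> PDesc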